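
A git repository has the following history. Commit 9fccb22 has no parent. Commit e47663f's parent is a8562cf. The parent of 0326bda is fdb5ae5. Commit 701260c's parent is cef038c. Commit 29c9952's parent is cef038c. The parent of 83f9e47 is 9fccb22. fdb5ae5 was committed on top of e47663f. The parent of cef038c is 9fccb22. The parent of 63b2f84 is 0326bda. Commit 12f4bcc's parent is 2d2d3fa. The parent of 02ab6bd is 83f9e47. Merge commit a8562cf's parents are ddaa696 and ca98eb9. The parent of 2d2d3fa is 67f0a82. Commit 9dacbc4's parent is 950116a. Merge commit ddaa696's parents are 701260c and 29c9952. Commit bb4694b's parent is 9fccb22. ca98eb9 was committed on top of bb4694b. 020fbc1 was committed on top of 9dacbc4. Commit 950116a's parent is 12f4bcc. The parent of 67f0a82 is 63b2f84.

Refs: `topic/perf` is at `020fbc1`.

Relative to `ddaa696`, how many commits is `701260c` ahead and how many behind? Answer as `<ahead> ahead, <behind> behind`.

Reachable from 701260c: {701260c, 9fccb22, cef038c}.
Reachable from ddaa696: {29c9952, 701260c, 9fccb22, cef038c, ddaa696}.
Only in 701260c's history (ahead): {} — 0.
Only in ddaa696's history (behind): {29c9952, ddaa696} — 2.

0 ahead, 2 behind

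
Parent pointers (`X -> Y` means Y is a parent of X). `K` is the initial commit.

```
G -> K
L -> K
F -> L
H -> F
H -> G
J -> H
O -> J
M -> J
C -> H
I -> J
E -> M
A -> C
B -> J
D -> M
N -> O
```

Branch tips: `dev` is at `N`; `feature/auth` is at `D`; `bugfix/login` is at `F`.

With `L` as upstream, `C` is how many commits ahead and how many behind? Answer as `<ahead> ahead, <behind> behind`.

4 ahead, 0 behind

Reachable from C: {C, F, G, H, K, L}.
Reachable from L: {K, L}.
Only in C's history (ahead): {C, F, G, H} — 4.
Only in L's history (behind): {} — 0.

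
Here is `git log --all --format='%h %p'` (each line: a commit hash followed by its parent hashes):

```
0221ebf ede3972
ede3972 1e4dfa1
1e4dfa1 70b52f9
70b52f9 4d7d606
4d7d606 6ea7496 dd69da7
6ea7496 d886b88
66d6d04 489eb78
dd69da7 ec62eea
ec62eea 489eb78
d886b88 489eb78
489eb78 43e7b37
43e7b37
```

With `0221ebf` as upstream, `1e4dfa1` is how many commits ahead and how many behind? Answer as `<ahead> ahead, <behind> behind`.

0 ahead, 2 behind

Reachable from 1e4dfa1: {1e4dfa1, 43e7b37, 489eb78, 4d7d606, 6ea7496, 70b52f9, d886b88, dd69da7, ec62eea}.
Reachable from 0221ebf: {0221ebf, 1e4dfa1, 43e7b37, 489eb78, 4d7d606, 6ea7496, 70b52f9, d886b88, dd69da7, ec62eea, ede3972}.
Only in 1e4dfa1's history (ahead): {} — 0.
Only in 0221ebf's history (behind): {0221ebf, ede3972} — 2.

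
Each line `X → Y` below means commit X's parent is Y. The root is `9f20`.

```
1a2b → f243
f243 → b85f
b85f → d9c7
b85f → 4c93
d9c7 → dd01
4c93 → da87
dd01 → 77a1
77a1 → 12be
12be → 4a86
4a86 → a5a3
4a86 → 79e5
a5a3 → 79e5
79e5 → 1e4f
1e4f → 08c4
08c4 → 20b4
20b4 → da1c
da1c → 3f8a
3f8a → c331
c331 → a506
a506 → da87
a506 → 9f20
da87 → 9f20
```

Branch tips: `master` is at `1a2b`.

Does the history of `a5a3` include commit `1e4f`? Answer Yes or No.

Yes

Ancestors of a5a3 (commits reachable by following parents): {08c4, 1e4f, 20b4, 3f8a, 79e5, 9f20, a506, a5a3, c331, da1c, da87}.
1e4f is in that set, so it is an ancestor of a5a3.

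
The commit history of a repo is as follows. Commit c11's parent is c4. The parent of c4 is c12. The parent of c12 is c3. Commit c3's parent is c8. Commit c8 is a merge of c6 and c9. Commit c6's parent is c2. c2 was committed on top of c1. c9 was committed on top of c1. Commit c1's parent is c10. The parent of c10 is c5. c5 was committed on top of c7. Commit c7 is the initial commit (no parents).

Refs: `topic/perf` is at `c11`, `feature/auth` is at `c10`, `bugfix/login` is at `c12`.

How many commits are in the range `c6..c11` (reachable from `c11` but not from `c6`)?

6

Reachable from c11: {c1, c10, c11, c12, c2, c3, c4, c5, c6, c7, c8, c9}.
Reachable from c6: {c1, c10, c2, c5, c6, c7}.
In c11's history but not c6's: {c11, c12, c3, c4, c8, c9} — 6 commits.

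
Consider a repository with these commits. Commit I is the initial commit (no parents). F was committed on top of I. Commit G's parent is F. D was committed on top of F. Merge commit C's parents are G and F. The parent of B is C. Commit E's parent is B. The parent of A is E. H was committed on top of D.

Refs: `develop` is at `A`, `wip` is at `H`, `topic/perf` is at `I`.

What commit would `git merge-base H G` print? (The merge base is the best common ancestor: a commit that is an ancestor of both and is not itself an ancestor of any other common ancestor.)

Ancestors of H: {D, F, H, I}.
Ancestors of G: {F, G, I}.
Common ancestors: {F, I}.
Among these, F is not an ancestor of any other common ancestor — it is the merge base.

F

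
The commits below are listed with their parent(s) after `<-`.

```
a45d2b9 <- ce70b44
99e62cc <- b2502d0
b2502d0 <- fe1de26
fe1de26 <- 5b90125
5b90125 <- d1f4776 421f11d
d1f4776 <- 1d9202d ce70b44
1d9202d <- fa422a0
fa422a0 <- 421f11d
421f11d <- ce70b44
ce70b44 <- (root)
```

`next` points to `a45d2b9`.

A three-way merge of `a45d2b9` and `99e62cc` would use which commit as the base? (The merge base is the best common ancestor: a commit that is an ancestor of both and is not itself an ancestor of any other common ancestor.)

Ancestors of a45d2b9: {a45d2b9, ce70b44}.
Ancestors of 99e62cc: {1d9202d, 421f11d, 5b90125, 99e62cc, b2502d0, ce70b44, d1f4776, fa422a0, fe1de26}.
Common ancestors: {ce70b44}.
The only common ancestor is ce70b44, so it is the merge base.

ce70b44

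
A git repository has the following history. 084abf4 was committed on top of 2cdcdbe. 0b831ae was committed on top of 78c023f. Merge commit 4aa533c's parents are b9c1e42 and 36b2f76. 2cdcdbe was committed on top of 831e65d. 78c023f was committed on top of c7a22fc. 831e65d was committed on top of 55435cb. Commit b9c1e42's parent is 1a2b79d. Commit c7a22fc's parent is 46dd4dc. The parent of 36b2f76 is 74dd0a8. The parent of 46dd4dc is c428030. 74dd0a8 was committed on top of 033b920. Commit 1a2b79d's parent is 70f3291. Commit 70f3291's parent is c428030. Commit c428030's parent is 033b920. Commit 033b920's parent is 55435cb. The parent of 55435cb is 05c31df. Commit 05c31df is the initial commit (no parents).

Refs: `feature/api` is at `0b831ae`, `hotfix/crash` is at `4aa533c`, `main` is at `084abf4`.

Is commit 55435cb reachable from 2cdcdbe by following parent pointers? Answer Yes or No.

Ancestors of 2cdcdbe (commits reachable by following parents): {05c31df, 2cdcdbe, 55435cb, 831e65d}.
55435cb is in that set, so it is an ancestor of 2cdcdbe.

Yes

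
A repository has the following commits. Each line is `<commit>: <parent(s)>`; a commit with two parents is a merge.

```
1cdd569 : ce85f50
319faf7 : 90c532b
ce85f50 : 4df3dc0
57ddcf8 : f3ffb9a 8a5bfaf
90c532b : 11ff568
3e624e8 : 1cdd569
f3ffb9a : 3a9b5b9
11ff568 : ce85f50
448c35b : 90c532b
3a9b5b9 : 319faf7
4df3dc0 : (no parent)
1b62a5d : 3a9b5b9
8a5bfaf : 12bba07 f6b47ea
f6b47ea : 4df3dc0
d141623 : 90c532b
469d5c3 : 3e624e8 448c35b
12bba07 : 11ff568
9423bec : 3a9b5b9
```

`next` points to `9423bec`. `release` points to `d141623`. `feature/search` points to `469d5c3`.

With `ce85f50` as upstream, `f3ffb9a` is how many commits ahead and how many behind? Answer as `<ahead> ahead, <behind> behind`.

5 ahead, 0 behind

Reachable from f3ffb9a: {11ff568, 319faf7, 3a9b5b9, 4df3dc0, 90c532b, ce85f50, f3ffb9a}.
Reachable from ce85f50: {4df3dc0, ce85f50}.
Only in f3ffb9a's history (ahead): {11ff568, 319faf7, 3a9b5b9, 90c532b, f3ffb9a} — 5.
Only in ce85f50's history (behind): {} — 0.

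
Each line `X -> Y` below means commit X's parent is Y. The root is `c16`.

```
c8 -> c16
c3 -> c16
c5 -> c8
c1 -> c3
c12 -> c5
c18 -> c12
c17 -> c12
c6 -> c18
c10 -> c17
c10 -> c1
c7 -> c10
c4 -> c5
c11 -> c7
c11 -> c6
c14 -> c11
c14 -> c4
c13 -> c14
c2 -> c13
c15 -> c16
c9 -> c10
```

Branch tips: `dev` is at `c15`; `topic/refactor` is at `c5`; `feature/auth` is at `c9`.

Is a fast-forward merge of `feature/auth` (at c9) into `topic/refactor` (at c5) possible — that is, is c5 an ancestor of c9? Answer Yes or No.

A fast-forward from c5 to c9 is possible iff c5 is an ancestor of c9.
Ancestors of c9: {c1, c10, c12, c16, c17, c3, c5, c8, c9}.
c5 is among them, so fast-forward is possible.

Yes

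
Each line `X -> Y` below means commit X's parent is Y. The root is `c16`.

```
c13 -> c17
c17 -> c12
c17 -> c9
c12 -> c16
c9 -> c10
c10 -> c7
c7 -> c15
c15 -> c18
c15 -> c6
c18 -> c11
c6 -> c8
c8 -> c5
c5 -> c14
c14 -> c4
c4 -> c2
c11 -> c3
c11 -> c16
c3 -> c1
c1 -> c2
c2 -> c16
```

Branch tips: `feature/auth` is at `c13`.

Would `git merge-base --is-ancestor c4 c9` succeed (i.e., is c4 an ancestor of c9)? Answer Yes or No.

Ancestors of c9 (commits reachable by following parents): {c1, c10, c11, c14, c15, c16, c18, c2, c3, c4, c5, c6, c7, c8, c9}.
c4 is in that set, so it is an ancestor of c9.

Yes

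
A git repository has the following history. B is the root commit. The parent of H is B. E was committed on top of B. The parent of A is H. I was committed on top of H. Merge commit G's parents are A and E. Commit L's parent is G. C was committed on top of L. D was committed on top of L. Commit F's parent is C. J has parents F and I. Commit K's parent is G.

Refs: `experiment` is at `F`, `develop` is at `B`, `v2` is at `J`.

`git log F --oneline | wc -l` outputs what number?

Walking parent pointers from F: reachable set = {A, B, C, E, F, G, H, L}.
That is 8 commits.

8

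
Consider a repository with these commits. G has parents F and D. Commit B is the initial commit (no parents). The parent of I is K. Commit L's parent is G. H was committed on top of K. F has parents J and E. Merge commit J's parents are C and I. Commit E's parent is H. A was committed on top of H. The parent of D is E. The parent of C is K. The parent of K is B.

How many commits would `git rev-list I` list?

3

Walking parent pointers from I: reachable set = {B, I, K}.
That is 3 commits.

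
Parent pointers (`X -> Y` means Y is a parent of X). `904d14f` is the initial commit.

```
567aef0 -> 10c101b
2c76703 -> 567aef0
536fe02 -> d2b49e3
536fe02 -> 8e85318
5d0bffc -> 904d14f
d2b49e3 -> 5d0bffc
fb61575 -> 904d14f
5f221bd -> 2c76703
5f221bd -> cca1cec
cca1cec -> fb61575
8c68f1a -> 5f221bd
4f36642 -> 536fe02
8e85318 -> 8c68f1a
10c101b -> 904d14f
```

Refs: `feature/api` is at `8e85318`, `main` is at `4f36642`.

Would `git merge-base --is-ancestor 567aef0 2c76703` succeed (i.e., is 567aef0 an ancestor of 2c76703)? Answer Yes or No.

Ancestors of 2c76703 (commits reachable by following parents): {10c101b, 2c76703, 567aef0, 904d14f}.
567aef0 is in that set, so it is an ancestor of 2c76703.

Yes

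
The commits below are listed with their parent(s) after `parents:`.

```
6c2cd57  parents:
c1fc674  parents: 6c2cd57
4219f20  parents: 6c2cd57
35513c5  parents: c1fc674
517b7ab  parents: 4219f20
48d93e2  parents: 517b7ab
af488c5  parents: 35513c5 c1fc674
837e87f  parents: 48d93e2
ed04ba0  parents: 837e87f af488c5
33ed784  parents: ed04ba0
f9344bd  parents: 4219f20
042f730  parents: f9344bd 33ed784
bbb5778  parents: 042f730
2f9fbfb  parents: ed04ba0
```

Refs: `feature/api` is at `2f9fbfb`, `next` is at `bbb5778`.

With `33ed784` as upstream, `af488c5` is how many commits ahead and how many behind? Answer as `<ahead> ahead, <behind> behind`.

0 ahead, 6 behind

Reachable from af488c5: {35513c5, 6c2cd57, af488c5, c1fc674}.
Reachable from 33ed784: {33ed784, 35513c5, 4219f20, 48d93e2, 517b7ab, 6c2cd57, 837e87f, af488c5, c1fc674, ed04ba0}.
Only in af488c5's history (ahead): {} — 0.
Only in 33ed784's history (behind): {33ed784, 4219f20, 48d93e2, 517b7ab, 837e87f, ed04ba0} — 6.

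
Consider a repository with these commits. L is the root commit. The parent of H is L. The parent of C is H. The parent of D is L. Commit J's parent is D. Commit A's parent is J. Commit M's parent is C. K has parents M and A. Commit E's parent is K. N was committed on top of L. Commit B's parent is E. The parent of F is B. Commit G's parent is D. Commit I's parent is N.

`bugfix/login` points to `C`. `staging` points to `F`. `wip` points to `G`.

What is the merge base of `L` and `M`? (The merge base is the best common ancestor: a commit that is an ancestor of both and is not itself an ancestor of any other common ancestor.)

Ancestors of L: {L}.
Ancestors of M: {C, H, L, M}.
Common ancestors: {L}.
The only common ancestor is L, so it is the merge base.

L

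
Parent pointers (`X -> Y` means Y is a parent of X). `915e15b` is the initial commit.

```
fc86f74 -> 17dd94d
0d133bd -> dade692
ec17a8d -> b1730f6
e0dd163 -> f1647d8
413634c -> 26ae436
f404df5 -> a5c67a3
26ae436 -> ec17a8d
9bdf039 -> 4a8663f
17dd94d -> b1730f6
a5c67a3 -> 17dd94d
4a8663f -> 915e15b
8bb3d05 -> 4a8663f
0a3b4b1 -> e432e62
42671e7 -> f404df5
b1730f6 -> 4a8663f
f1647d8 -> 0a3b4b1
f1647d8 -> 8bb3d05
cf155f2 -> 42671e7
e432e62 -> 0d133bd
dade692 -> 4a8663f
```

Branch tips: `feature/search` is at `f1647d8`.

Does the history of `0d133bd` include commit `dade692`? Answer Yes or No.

Ancestors of 0d133bd (commits reachable by following parents): {0d133bd, 4a8663f, 915e15b, dade692}.
dade692 is in that set, so it is an ancestor of 0d133bd.

Yes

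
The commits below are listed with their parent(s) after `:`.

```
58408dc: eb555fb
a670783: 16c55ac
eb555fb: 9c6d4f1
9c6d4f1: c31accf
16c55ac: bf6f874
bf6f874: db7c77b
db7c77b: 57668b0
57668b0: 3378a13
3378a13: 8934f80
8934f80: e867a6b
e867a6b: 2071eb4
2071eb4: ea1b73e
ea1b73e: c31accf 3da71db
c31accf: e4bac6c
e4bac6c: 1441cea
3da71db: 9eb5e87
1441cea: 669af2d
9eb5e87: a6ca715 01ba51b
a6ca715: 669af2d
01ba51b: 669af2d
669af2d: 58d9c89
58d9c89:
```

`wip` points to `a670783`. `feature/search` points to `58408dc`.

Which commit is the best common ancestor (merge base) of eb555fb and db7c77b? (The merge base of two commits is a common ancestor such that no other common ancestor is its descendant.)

Ancestors of eb555fb: {1441cea, 58d9c89, 669af2d, 9c6d4f1, c31accf, e4bac6c, eb555fb}.
Ancestors of db7c77b: {01ba51b, 1441cea, 2071eb4, 3378a13, 3da71db, 57668b0, 58d9c89, 669af2d, 8934f80, 9eb5e87, a6ca715, c31accf, db7c77b, e4bac6c, e867a6b, ea1b73e}.
Common ancestors: {1441cea, 58d9c89, 669af2d, c31accf, e4bac6c}.
Among these, c31accf is not an ancestor of any other common ancestor — it is the merge base.

c31accf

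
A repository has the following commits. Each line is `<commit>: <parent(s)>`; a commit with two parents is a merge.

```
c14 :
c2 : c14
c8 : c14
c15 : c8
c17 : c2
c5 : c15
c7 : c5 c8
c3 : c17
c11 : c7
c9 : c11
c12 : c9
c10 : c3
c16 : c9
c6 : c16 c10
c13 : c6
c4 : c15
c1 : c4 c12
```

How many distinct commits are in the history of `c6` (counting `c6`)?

Walking parent pointers from c6: reachable set = {c10, c11, c14, c15, c16, c17, c2, c3, c5, c6, c7, c8, c9}.
That is 13 commits.

13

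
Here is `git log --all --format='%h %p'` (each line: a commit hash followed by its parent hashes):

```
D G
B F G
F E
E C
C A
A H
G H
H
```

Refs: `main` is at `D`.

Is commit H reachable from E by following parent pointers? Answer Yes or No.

Ancestors of E (commits reachable by following parents): {A, C, E, H}.
H is in that set, so it is an ancestor of E.

Yes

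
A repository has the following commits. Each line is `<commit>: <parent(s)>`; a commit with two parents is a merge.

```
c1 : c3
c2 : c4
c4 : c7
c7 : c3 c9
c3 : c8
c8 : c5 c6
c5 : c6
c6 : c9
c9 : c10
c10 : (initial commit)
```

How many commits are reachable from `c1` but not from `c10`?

Reachable from c1: {c1, c10, c3, c5, c6, c8, c9}.
Reachable from c10: {c10}.
In c1's history but not c10's: {c1, c3, c5, c6, c8, c9} — 6 commits.

6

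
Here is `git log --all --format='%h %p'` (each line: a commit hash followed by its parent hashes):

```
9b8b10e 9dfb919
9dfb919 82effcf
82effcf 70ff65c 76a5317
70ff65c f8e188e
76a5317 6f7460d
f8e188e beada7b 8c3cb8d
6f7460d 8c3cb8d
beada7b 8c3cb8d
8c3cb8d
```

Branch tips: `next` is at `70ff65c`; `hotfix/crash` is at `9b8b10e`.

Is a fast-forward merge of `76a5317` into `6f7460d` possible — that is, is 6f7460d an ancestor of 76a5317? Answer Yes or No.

A fast-forward from 6f7460d to 76a5317 is possible iff 6f7460d is an ancestor of 76a5317.
Ancestors of 76a5317: {6f7460d, 76a5317, 8c3cb8d}.
6f7460d is among them, so fast-forward is possible.

Yes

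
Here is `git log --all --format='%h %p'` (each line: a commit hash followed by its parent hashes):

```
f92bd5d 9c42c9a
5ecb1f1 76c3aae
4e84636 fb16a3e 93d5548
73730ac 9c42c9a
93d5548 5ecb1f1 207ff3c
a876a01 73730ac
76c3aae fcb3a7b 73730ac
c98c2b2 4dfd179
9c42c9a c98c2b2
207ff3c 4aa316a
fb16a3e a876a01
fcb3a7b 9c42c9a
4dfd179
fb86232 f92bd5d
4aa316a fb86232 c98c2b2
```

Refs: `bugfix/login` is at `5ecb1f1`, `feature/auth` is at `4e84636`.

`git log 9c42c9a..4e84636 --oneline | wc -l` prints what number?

12

Reachable from 4e84636: {207ff3c, 4aa316a, 4dfd179, 4e84636, 5ecb1f1, 73730ac, 76c3aae, 93d5548, 9c42c9a, a876a01, c98c2b2, f92bd5d, fb16a3e, fb86232, fcb3a7b}.
Reachable from 9c42c9a: {4dfd179, 9c42c9a, c98c2b2}.
In 4e84636's history but not 9c42c9a's: {207ff3c, 4aa316a, 4e84636, 5ecb1f1, 73730ac, 76c3aae, 93d5548, a876a01, f92bd5d, fb16a3e, fb86232, fcb3a7b} — 12 commits.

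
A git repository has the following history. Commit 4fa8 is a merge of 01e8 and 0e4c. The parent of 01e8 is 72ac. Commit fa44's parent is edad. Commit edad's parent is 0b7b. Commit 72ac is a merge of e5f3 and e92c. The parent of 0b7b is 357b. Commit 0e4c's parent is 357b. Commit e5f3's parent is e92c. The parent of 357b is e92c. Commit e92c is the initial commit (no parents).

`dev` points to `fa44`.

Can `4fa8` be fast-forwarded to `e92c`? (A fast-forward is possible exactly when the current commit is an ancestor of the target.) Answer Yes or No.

A fast-forward from 4fa8 to e92c is possible iff 4fa8 is an ancestor of e92c.
Ancestors of e92c: {e92c}.
4fa8 is not among them, so fast-forward is not possible.

No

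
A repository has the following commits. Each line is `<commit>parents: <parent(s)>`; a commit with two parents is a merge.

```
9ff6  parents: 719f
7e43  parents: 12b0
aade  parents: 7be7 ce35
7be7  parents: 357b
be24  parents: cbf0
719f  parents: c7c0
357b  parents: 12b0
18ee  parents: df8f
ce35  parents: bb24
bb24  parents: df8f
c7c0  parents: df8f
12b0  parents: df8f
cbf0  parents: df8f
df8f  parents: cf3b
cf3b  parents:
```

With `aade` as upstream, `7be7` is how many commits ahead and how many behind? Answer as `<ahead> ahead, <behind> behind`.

Reachable from 7be7: {12b0, 357b, 7be7, cf3b, df8f}.
Reachable from aade: {12b0, 357b, 7be7, aade, bb24, ce35, cf3b, df8f}.
Only in 7be7's history (ahead): {} — 0.
Only in aade's history (behind): {aade, bb24, ce35} — 3.

0 ahead, 3 behind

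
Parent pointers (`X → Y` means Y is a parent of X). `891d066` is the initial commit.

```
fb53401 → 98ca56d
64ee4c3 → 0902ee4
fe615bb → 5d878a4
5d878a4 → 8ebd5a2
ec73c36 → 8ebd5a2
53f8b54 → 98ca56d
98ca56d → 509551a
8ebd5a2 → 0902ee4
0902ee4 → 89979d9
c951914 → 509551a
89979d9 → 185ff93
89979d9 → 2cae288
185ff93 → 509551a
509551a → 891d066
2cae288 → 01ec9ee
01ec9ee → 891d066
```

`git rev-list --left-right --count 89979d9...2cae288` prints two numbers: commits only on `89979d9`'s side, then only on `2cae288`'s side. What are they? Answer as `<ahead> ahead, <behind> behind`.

3 ahead, 0 behind

Reachable from 89979d9: {01ec9ee, 185ff93, 2cae288, 509551a, 891d066, 89979d9}.
Reachable from 2cae288: {01ec9ee, 2cae288, 891d066}.
Only in 89979d9's history (ahead): {185ff93, 509551a, 89979d9} — 3.
Only in 2cae288's history (behind): {} — 0.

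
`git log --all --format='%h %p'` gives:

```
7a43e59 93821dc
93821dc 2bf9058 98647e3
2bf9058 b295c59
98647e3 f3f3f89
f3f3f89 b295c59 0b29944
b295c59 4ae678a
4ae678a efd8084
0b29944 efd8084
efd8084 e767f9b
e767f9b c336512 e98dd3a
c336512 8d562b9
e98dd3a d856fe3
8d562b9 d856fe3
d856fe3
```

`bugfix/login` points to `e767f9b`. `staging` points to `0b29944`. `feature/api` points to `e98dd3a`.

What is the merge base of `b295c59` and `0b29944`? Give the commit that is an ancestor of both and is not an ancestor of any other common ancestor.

Ancestors of b295c59: {4ae678a, 8d562b9, b295c59, c336512, d856fe3, e767f9b, e98dd3a, efd8084}.
Ancestors of 0b29944: {0b29944, 8d562b9, c336512, d856fe3, e767f9b, e98dd3a, efd8084}.
Common ancestors: {8d562b9, c336512, d856fe3, e767f9b, e98dd3a, efd8084}.
Among these, efd8084 is not an ancestor of any other common ancestor — it is the merge base.

efd8084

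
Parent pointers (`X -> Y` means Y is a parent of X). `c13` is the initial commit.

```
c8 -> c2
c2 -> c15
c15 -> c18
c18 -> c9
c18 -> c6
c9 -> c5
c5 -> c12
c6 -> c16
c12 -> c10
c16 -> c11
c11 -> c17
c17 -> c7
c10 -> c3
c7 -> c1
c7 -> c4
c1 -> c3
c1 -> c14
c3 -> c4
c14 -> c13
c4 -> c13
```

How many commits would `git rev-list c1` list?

Walking parent pointers from c1: reachable set = {c1, c13, c14, c3, c4}.
That is 5 commits.

5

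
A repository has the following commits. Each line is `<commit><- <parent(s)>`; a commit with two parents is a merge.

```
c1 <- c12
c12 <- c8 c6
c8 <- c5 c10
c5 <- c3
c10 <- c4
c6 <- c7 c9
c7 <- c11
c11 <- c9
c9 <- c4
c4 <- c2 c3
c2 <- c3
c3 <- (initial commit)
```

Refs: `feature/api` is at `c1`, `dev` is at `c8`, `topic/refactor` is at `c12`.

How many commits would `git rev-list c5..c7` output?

5

Reachable from c7: {c11, c2, c3, c4, c7, c9}.
Reachable from c5: {c3, c5}.
In c7's history but not c5's: {c11, c2, c4, c7, c9} — 5 commits.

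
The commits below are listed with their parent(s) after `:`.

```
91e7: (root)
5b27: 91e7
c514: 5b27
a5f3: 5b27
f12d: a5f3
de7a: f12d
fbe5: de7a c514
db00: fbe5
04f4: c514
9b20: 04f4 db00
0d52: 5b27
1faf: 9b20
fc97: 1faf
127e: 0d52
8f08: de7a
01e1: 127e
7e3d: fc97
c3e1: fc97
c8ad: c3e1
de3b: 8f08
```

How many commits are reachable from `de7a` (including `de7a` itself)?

Walking parent pointers from de7a: reachable set = {5b27, 91e7, a5f3, de7a, f12d}.
That is 5 commits.

5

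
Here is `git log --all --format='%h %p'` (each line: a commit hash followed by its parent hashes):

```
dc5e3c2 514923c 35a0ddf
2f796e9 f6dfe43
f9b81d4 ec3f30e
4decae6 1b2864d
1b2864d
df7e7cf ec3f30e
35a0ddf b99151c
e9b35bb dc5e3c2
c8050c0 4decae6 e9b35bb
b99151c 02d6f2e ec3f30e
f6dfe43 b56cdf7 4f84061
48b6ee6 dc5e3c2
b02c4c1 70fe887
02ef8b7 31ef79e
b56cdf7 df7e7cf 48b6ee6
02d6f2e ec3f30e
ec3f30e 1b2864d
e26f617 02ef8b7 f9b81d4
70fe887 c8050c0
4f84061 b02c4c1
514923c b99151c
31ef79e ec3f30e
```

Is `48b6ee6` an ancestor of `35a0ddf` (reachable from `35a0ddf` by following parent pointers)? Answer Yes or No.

No

Ancestors of 35a0ddf: {02d6f2e, 1b2864d, 35a0ddf, b99151c, ec3f30e}.
48b6ee6 is not in that set, so it is not an ancestor of 35a0ddf.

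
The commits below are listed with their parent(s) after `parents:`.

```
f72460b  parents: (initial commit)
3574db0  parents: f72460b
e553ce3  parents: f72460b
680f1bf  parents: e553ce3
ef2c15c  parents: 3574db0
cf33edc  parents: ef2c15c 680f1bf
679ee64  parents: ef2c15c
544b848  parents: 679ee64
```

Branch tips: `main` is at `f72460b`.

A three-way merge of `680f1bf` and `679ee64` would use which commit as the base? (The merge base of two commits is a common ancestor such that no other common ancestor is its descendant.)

Ancestors of 680f1bf: {680f1bf, e553ce3, f72460b}.
Ancestors of 679ee64: {3574db0, 679ee64, ef2c15c, f72460b}.
Common ancestors: {f72460b}.
The only common ancestor is f72460b, so it is the merge base.

f72460b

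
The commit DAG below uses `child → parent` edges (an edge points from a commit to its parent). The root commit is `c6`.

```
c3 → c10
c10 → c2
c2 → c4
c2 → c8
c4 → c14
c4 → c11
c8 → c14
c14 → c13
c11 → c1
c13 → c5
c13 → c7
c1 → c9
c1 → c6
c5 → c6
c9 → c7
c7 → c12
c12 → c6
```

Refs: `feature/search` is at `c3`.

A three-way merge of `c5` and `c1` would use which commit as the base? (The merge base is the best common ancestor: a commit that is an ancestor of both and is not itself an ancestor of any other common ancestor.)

Ancestors of c5: {c5, c6}.
Ancestors of c1: {c1, c12, c6, c7, c9}.
Common ancestors: {c6}.
The only common ancestor is c6, so it is the merge base.

c6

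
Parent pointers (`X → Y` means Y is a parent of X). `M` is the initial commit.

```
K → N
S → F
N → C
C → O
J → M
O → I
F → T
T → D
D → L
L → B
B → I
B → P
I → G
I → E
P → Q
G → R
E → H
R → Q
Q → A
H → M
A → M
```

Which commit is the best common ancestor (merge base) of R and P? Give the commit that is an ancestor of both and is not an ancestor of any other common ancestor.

Q

Ancestors of R: {A, M, Q, R}.
Ancestors of P: {A, M, P, Q}.
Common ancestors: {A, M, Q}.
Among these, Q is not an ancestor of any other common ancestor — it is the merge base.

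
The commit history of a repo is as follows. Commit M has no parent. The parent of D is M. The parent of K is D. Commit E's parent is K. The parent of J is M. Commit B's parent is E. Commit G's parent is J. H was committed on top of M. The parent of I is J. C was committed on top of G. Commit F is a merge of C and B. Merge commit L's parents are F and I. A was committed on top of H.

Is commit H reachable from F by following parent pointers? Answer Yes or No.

Ancestors of F: {B, C, D, E, F, G, J, K, M}.
H is not in that set, so it is not an ancestor of F.

No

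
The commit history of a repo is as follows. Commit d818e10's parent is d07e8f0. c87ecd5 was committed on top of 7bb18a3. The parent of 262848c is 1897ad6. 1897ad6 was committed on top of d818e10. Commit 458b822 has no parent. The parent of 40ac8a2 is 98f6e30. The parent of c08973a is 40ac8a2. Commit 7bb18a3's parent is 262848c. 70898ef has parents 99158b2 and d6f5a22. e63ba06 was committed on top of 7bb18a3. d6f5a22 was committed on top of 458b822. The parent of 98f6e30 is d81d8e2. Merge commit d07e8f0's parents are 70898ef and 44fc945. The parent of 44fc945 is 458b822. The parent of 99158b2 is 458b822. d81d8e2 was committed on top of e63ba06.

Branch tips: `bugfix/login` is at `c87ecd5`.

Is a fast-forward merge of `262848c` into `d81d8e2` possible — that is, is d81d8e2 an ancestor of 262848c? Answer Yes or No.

A fast-forward from d81d8e2 to 262848c is possible iff d81d8e2 is an ancestor of 262848c.
Ancestors of 262848c: {1897ad6, 262848c, 44fc945, 458b822, 70898ef, 99158b2, d07e8f0, d6f5a22, d818e10}.
d81d8e2 is not among them, so fast-forward is not possible.

No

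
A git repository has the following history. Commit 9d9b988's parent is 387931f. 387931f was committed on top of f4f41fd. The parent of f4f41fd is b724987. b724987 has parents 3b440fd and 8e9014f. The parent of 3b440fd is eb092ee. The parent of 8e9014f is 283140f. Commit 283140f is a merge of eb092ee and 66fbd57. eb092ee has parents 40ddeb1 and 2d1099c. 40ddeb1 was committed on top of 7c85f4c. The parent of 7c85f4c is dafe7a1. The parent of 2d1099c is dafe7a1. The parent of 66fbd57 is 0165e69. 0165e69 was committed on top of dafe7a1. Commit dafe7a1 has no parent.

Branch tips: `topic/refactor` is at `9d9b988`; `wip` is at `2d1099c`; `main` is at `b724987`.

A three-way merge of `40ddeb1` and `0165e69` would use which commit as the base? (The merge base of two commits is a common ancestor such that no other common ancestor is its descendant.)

dafe7a1

Ancestors of 40ddeb1: {40ddeb1, 7c85f4c, dafe7a1}.
Ancestors of 0165e69: {0165e69, dafe7a1}.
Common ancestors: {dafe7a1}.
The only common ancestor is dafe7a1, so it is the merge base.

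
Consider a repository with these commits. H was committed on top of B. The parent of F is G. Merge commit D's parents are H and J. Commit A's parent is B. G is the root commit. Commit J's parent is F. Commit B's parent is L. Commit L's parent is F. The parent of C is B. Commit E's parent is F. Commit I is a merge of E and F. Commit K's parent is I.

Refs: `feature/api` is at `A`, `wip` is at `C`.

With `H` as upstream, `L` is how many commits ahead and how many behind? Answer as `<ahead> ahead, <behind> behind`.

Reachable from L: {F, G, L}.
Reachable from H: {B, F, G, H, L}.
Only in L's history (ahead): {} — 0.
Only in H's history (behind): {B, H} — 2.

0 ahead, 2 behind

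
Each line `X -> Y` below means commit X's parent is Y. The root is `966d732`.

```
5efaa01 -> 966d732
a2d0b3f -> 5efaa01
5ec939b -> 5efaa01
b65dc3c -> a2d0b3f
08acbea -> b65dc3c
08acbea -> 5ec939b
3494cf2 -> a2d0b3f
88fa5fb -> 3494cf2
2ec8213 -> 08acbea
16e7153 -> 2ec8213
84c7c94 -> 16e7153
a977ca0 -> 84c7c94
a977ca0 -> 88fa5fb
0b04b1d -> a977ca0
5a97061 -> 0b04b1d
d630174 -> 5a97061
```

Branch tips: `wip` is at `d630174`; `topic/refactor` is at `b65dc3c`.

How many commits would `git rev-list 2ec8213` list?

7

Walking parent pointers from 2ec8213: reachable set = {08acbea, 2ec8213, 5ec939b, 5efaa01, 966d732, a2d0b3f, b65dc3c}.
That is 7 commits.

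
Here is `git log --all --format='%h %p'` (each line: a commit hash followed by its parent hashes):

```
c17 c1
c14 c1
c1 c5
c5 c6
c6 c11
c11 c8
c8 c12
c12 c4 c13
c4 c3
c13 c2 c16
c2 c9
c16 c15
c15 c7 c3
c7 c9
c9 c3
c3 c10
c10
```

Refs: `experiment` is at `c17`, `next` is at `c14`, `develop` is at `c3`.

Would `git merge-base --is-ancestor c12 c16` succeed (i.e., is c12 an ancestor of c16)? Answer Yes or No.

Ancestors of c16: {c10, c15, c16, c3, c7, c9}.
c12 is not in that set, so it is not an ancestor of c16.

No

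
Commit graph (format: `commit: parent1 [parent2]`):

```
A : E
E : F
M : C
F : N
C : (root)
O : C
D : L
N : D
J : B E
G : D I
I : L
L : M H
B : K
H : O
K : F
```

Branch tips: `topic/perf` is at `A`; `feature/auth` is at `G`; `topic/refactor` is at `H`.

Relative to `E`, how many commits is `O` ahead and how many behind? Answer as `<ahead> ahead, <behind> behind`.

Reachable from O: {C, O}.
Reachable from E: {C, D, E, F, H, L, M, N, O}.
Only in O's history (ahead): {} — 0.
Only in E's history (behind): {D, E, F, H, L, M, N} — 7.

0 ahead, 7 behind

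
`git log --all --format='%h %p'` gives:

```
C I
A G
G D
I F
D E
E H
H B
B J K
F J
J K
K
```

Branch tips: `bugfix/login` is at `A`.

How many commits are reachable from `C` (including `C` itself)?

5

Walking parent pointers from C: reachable set = {C, F, I, J, K}.
That is 5 commits.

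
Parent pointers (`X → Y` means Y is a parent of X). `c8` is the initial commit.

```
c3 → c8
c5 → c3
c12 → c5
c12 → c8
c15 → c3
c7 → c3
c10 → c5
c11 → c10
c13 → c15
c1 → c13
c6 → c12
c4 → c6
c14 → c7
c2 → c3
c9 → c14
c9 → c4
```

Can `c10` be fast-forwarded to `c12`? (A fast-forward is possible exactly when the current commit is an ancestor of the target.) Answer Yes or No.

A fast-forward from c10 to c12 is possible iff c10 is an ancestor of c12.
Ancestors of c12: {c12, c3, c5, c8}.
c10 is not among them, so fast-forward is not possible.

No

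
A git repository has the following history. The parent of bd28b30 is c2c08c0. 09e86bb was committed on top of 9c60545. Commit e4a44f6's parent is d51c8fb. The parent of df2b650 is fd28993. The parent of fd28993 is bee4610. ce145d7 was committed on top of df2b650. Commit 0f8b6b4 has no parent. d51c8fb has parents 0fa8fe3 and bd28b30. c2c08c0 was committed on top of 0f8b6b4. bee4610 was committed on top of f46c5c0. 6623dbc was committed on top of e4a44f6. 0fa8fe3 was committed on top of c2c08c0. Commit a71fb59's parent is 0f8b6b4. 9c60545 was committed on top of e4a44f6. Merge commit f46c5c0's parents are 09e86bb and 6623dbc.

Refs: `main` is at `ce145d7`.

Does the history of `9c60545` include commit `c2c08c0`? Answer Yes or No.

Ancestors of 9c60545 (commits reachable by following parents): {0f8b6b4, 0fa8fe3, 9c60545, bd28b30, c2c08c0, d51c8fb, e4a44f6}.
c2c08c0 is in that set, so it is an ancestor of 9c60545.

Yes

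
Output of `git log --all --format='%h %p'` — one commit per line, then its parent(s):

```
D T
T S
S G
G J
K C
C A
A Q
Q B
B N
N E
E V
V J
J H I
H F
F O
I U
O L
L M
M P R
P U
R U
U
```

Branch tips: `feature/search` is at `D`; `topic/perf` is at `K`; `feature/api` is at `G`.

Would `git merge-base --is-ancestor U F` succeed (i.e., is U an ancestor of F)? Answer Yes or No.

Yes

Ancestors of F (commits reachable by following parents): {F, L, M, O, P, R, U}.
U is in that set, so it is an ancestor of F.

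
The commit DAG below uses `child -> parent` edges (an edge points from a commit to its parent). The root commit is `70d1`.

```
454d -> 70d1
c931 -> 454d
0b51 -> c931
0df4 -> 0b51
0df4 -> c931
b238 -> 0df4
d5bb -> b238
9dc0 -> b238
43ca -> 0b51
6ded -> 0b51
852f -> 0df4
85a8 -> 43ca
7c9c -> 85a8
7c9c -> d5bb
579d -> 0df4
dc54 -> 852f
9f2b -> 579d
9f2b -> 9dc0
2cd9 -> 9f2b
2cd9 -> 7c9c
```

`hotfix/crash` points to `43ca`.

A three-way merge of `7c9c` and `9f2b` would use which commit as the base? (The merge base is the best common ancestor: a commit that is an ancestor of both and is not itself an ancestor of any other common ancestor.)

Ancestors of 7c9c: {0b51, 0df4, 43ca, 454d, 70d1, 7c9c, 85a8, b238, c931, d5bb}.
Ancestors of 9f2b: {0b51, 0df4, 454d, 579d, 70d1, 9dc0, 9f2b, b238, c931}.
Common ancestors: {0b51, 0df4, 454d, 70d1, b238, c931}.
Among these, b238 is not an ancestor of any other common ancestor — it is the merge base.

b238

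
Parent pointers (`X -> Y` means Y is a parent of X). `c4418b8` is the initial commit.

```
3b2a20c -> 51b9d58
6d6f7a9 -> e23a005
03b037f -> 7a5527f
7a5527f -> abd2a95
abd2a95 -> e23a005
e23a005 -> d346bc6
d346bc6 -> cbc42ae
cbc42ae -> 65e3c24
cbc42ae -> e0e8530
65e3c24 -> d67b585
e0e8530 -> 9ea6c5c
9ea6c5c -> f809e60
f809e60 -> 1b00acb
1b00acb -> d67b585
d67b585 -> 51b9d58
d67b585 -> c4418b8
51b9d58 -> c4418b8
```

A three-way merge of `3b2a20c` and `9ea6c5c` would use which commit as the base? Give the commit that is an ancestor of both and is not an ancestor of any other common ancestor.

Ancestors of 3b2a20c: {3b2a20c, 51b9d58, c4418b8}.
Ancestors of 9ea6c5c: {1b00acb, 51b9d58, 9ea6c5c, c4418b8, d67b585, f809e60}.
Common ancestors: {51b9d58, c4418b8}.
Among these, 51b9d58 is not an ancestor of any other common ancestor — it is the merge base.

51b9d58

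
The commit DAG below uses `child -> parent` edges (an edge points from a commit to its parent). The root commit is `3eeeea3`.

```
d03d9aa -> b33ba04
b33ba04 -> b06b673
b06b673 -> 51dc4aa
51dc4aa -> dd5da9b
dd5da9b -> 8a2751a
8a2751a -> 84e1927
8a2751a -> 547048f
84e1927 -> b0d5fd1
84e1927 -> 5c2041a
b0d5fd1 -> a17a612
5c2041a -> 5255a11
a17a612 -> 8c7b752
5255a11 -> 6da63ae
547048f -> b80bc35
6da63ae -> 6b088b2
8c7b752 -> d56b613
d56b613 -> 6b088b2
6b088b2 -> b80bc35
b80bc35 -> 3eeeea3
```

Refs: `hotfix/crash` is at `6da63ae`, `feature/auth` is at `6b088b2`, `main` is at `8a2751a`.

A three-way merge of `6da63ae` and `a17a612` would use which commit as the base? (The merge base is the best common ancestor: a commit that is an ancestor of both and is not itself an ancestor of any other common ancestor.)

6b088b2

Ancestors of 6da63ae: {3eeeea3, 6b088b2, 6da63ae, b80bc35}.
Ancestors of a17a612: {3eeeea3, 6b088b2, 8c7b752, a17a612, b80bc35, d56b613}.
Common ancestors: {3eeeea3, 6b088b2, b80bc35}.
Among these, 6b088b2 is not an ancestor of any other common ancestor — it is the merge base.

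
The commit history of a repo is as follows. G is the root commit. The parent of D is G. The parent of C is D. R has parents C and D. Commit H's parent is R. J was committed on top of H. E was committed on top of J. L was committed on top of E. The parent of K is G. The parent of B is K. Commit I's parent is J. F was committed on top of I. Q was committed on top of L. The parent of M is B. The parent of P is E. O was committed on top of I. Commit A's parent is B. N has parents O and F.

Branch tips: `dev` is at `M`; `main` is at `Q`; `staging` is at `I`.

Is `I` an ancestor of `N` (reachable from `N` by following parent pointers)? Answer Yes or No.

Yes

Ancestors of N (commits reachable by following parents): {C, D, F, G, H, I, J, N, O, R}.
I is in that set, so it is an ancestor of N.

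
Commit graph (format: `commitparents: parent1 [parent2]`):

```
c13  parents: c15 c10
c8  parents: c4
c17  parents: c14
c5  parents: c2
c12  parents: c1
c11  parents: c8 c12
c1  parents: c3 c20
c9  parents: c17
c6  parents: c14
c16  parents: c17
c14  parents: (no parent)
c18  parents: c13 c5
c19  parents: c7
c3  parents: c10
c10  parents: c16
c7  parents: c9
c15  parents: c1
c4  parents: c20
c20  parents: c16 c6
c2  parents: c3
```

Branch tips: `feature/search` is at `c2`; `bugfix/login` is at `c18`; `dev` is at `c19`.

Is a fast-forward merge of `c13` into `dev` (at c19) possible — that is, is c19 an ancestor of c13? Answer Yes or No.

No

A fast-forward from c19 to c13 is possible iff c19 is an ancestor of c13.
Ancestors of c13: {c1, c10, c13, c14, c15, c16, c17, c20, c3, c6}.
c19 is not among them, so fast-forward is not possible.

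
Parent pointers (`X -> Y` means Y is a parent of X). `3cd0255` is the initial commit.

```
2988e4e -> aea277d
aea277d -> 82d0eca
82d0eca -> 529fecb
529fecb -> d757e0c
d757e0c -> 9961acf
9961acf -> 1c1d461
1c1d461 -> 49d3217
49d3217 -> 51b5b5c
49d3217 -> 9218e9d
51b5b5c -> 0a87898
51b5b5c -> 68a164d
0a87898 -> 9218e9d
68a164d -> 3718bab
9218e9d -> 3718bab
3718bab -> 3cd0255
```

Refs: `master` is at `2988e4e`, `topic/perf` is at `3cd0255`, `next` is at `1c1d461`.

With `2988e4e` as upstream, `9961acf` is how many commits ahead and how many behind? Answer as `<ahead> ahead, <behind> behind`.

Reachable from 9961acf: {0a87898, 1c1d461, 3718bab, 3cd0255, 49d3217, 51b5b5c, 68a164d, 9218e9d, 9961acf}.
Reachable from 2988e4e: {0a87898, 1c1d461, 2988e4e, 3718bab, 3cd0255, 49d3217, 51b5b5c, 529fecb, 68a164d, 82d0eca, 9218e9d, 9961acf, aea277d, d757e0c}.
Only in 9961acf's history (ahead): {} — 0.
Only in 2988e4e's history (behind): {2988e4e, 529fecb, 82d0eca, aea277d, d757e0c} — 5.

0 ahead, 5 behind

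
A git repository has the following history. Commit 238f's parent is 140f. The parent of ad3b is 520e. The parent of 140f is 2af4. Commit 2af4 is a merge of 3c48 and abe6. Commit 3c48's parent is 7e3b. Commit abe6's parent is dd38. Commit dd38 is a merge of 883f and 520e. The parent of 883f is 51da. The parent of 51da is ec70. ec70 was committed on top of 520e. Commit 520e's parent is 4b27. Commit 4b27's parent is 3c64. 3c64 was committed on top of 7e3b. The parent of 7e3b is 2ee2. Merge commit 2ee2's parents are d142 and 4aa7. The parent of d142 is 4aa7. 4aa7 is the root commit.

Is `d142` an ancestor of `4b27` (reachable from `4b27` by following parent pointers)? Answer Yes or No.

Ancestors of 4b27 (commits reachable by following parents): {2ee2, 3c64, 4aa7, 4b27, 7e3b, d142}.
d142 is in that set, so it is an ancestor of 4b27.

Yes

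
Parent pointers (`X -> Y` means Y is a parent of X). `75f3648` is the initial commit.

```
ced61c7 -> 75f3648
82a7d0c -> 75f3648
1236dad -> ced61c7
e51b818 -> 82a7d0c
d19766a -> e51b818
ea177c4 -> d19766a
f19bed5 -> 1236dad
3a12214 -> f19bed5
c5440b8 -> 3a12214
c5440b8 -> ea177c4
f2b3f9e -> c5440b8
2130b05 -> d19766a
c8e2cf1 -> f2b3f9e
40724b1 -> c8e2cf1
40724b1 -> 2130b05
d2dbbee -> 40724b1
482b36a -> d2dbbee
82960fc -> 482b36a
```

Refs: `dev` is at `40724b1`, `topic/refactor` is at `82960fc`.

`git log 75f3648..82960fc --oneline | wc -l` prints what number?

16

Reachable from 82960fc: {1236dad, 2130b05, 3a12214, 40724b1, 482b36a, 75f3648, 82960fc, 82a7d0c, c5440b8, c8e2cf1, ced61c7, d19766a, d2dbbee, e51b818, ea177c4, f19bed5, f2b3f9e}.
Reachable from 75f3648: {75f3648}.
In 82960fc's history but not 75f3648's: {1236dad, 2130b05, 3a12214, 40724b1, 482b36a, 82960fc, 82a7d0c, c5440b8, c8e2cf1, ced61c7, d19766a, d2dbbee, e51b818, ea177c4, f19bed5, f2b3f9e} — 16 commits.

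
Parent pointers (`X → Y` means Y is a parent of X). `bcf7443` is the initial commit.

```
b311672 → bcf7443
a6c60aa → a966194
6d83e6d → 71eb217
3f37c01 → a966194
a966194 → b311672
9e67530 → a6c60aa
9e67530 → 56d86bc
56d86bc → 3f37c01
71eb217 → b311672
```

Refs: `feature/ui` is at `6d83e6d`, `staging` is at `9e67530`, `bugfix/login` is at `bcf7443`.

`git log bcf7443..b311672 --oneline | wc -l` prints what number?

1

Reachable from b311672: {b311672, bcf7443}.
Reachable from bcf7443: {bcf7443}.
In b311672's history but not bcf7443's: {b311672} — 1 commit.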